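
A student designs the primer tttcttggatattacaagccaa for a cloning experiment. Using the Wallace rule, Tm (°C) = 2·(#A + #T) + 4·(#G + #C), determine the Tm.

Scanning the sequence gives T=8, A=7, G=3, C=4.
AT pairs contribute 15, GC pairs contribute 7.
Tm = 4·7 + 2·15 = 28 + 30 = 58°C

58°C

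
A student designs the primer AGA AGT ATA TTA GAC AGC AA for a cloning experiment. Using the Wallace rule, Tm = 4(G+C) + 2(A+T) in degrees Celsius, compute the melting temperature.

T=4, A=10, G=4, C=2
So N_AT = 14 and N_GC = 6.
Tm = 4·6 + 2·14 = 24 + 28 = 52°C

52°C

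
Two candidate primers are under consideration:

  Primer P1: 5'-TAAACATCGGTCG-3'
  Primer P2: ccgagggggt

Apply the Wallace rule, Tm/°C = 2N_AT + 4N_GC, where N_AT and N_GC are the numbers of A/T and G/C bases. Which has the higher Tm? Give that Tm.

Primer P1, 38°C

Primer P1: A+T=7, G+C=6 → Tm = 2(7)+4(6) = 38°C
Primer P2: A+T=2, G+C=8 → Tm = 2(2)+4(8) = 36°C
38°C vs 36°C → primer P1 is higher.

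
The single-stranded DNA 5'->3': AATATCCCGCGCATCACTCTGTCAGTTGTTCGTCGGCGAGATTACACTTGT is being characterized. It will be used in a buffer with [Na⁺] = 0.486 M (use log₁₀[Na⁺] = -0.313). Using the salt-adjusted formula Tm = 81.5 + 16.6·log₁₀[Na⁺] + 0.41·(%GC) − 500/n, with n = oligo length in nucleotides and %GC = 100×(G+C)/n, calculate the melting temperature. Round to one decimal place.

86.6°C

Length n = 51. Scanning the sequence gives A=10, C=14, T=16, G=11.
G+C = 25, so %GC = 25/51 × 100 = 49.02%
Salt term: 16.6 × (-0.313) = -5.196
GC term: 0.41 × 49.02 = 20.098; length term: −500/51 = −9.804
Tm = 81.5 + (-5.196) + 20.098 − 9.804 = 86.598 → 86.6°C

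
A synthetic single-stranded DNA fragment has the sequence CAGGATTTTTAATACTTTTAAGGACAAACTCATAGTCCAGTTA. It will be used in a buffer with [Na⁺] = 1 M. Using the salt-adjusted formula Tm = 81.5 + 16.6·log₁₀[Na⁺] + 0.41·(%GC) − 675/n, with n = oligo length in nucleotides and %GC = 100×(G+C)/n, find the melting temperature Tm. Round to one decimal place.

Length n = 43. C=7, T=15, A=15, G=6
G+C = 13, so %GC = 13/43 × 100 = 30.233%
Salt term: 16.6 × (0) = 0
GC term: 0.41 × 30.233 = 12.396; length term: −675/43 = −15.698
Tm = 81.5 + (0) + 12.396 − 15.698 = 78.198 → 78.2°C

78.2°C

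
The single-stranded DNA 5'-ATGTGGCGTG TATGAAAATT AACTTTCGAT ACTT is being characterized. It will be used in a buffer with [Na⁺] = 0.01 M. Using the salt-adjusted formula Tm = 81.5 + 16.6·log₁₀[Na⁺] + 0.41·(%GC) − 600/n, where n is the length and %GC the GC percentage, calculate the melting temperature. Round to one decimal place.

Length n = 34. Scanning the sequence gives A=10, G=7, T=13, C=4.
G+C = 11, so %GC = 11/34 × 100 = 32.353%
Salt term: 16.6 × (-2) = -33.2
GC term: 0.41 × 32.353 = 13.265; length term: −600/34 = −17.647
Tm = 81.5 + (-33.2) + 13.265 − 17.647 = 43.918 → 43.9°C

43.9°C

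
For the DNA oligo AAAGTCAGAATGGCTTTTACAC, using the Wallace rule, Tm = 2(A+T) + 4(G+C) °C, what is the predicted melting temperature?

60°C

Counting bases: C=4, T=6, A=8, G=4
AT pairs contribute 14, GC pairs contribute 8.
Tm = 2(14) + 4(8) = 28 + 32 = 60°C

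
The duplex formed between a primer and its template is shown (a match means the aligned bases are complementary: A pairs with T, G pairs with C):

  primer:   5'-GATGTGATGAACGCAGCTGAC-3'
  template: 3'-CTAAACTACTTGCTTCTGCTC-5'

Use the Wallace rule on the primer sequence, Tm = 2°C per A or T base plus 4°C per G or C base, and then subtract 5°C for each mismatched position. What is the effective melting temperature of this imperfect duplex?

39°C

Primer base counts: A=6, T=4, G=7, C=4 → A+T=10, G+C=11
Perfect-match Tm = 2(10) + 4(11) = 20 + 44 = 64°C
Mismatches (positions where the bases are not complementary): 5 (at positions 4, 14, 17, 18, 21)
Effective Tm = 64 − 5×5 = 64 − 25 = 39°C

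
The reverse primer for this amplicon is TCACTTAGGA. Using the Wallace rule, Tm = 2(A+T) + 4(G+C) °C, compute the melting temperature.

Base counts: G=2, T=3, A=3, C=2
So N_AT = 6 and N_GC = 4.
Tm = 4·4 + 2·6 = 16 + 12 = 28°C

28°C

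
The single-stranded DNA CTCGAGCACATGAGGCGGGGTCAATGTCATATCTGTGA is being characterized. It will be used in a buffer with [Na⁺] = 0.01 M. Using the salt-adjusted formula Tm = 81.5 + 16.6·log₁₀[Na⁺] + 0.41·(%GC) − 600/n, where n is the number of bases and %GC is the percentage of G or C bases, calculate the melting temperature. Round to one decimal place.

54.1°C

Length n = 38. C=8, A=9, T=9, G=12
G+C = 20, so %GC = 20/38 × 100 = 52.632%
Salt term: 16.6 × (-2) = -33.2
GC term: 0.41 × 52.632 = 21.579; length term: −600/38 = −15.789
Tm = 81.5 + (-33.2) + 21.579 − 15.789 = 54.09 → 54.1°C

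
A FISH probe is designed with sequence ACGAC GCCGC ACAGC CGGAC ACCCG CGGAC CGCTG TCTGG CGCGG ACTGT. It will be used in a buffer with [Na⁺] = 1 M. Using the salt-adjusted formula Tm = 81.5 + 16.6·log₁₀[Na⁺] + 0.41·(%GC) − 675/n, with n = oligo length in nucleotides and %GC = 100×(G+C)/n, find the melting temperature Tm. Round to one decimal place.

98.3°C

Length n = 50. Counting bases: C=20, T=5, A=8, G=17
G+C = 37, so %GC = 37/50 × 100 = 74%
Salt term: 16.6 × (0) = 0
GC term: 0.41 × 74 = 30.34; length term: −675/50 = −13.5
Tm = 81.5 + (0) + 30.34 − 13.5 = 98.34 → 98.3°C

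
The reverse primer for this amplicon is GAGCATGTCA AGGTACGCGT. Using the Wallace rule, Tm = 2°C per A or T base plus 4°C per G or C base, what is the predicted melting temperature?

Scanning the sequence gives G=7, C=4, T=4, A=5.
A+T = 9, G+C = 11
Tm = 2(9) + 4(11) = 18 + 44 = 62°C

62°C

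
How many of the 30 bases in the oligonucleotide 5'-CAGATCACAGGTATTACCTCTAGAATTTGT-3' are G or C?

11

Scanning the sequence gives C=6, G=5, A=9, T=10.
G+C = 5 + 6 = 11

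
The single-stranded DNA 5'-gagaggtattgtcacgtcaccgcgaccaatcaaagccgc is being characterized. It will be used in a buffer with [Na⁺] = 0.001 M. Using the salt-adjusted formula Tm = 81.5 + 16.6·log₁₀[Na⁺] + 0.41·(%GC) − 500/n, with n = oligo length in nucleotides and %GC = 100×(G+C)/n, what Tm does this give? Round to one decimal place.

42.0°C

Length n = 39. Scanning the sequence gives C=12, A=11, G=10, T=6.
G+C = 22, so %GC = 22/39 × 100 = 56.41%
Salt term: 16.6 × (-3) = -49.8
GC term: 0.41 × 56.41 = 23.128; length term: −500/39 = −12.821
Tm = 81.5 + (-49.8) + 23.128 − 12.821 = 42.007 → 42.0°C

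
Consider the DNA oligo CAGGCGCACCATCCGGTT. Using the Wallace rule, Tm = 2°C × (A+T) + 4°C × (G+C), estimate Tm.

Base counts: T=3, A=3, C=7, G=5
AT pairs contribute 6, GC pairs contribute 12.
Tm = 2×6 + 4×12 = 60°C

60°C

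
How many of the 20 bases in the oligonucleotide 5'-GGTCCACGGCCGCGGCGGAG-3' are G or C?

G=10, A=2, T=1, C=7
Total G or C: 10 + 7 = 17

17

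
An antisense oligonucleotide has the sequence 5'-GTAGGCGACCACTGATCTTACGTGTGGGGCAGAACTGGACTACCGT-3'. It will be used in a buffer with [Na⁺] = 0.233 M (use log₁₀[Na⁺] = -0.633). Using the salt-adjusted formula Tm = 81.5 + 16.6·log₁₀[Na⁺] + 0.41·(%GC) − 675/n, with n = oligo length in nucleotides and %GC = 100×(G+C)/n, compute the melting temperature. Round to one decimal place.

Length n = 46. Counting bases: A=10, G=15, T=10, C=11
G+C = 26, so %GC = 26/46 × 100 = 56.522%
Salt term: 16.6 × (-0.633) = -10.508
GC term: 0.41 × 56.522 = 23.174; length term: −675/46 = −14.674
Tm = 81.5 + (-10.508) + 23.174 − 14.674 = 79.492 → 79.5°C

79.5°C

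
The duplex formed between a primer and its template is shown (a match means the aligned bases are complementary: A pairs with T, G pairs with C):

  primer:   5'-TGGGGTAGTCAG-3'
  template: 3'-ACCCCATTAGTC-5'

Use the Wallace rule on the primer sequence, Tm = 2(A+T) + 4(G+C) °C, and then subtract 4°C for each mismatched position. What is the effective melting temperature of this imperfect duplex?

34°C

Primer base counts: A=2, T=3, G=6, C=1 → A+T=5, G+C=7
Perfect-match Tm = 2(5) + 4(7) = 10 + 28 = 38°C
Mismatches (positions where the bases are not complementary): 1 (at position 8)
Effective Tm = 38 − 1×4 = 38 − 4 = 34°C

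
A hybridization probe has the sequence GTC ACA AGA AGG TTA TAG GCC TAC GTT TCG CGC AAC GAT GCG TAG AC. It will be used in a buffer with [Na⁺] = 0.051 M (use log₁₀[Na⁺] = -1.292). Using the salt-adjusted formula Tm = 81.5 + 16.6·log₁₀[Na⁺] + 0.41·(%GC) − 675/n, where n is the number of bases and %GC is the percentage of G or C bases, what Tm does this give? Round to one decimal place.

Length n = 47. Base counts: G=13, T=10, A=13, C=11
G+C = 24, so %GC = 24/47 × 100 = 51.064%
Salt term: 16.6 × (-1.292) = -21.447
GC term: 0.41 × 51.064 = 20.936; length term: −675/47 = −14.362
Tm = 81.5 + (-21.447) + 20.936 − 14.362 = 66.627 → 66.6°C

66.6°C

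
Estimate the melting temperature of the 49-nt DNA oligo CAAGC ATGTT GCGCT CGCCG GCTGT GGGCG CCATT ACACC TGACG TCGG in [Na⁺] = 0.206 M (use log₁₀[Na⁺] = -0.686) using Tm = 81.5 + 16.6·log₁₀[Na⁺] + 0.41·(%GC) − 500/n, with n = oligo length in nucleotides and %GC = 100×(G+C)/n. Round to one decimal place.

Length n = 49. Scanning the sequence gives T=10, A=7, C=16, G=16.
G+C = 32, so %GC = 32/49 × 100 = 65.306%
Salt term: 16.6 × (-0.686) = -11.388
GC term: 0.41 × 65.306 = 26.775; length term: −500/49 = −10.204
Tm = 81.5 + (-11.388) + 26.775 − 10.204 = 86.683 → 86.7°C

86.7°C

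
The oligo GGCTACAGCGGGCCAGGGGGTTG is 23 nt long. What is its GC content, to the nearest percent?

74%

T=3, G=12, A=3, C=5
G+C = 12 + 5 = 17 out of 23 bases
%GC = 17/23 × 100 = 73.91% ≈ 74%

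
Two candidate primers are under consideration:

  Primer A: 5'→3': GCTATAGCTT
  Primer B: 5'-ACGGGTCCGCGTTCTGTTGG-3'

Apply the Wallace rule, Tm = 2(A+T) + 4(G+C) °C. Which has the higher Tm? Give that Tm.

Primer A: A+T=6, G+C=4 → Tm = 2(6)+4(4) = 28°C
Primer B: A+T=7, G+C=13 → Tm = 2(7)+4(13) = 66°C
28°C vs 66°C → primer B is higher.

Primer B, 66°C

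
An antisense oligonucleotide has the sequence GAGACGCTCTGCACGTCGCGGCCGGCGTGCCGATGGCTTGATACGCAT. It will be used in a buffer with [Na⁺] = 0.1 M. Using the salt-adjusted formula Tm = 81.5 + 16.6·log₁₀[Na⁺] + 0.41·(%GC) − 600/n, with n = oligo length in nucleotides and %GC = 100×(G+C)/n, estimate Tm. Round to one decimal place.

79.7°C

Length n = 48. A=7, C=15, G=17, T=9
G+C = 32, so %GC = 32/48 × 100 = 66.667%
Salt term: 16.6 × (-1) = -16.6
GC term: 0.41 × 66.667 = 27.333; length term: −600/48 = −12.5
Tm = 81.5 + (-16.6) + 27.333 − 12.5 = 79.733 → 79.7°C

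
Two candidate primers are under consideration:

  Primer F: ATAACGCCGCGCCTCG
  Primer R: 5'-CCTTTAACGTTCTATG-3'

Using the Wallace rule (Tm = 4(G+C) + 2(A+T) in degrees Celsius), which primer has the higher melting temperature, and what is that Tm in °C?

Primer F, 54°C

Primer F: A+T=5, G+C=11 → Tm = 2(5)+4(11) = 54°C
Primer R: A+T=10, G+C=6 → Tm = 2(10)+4(6) = 44°C
54°C vs 44°C → primer F is higher.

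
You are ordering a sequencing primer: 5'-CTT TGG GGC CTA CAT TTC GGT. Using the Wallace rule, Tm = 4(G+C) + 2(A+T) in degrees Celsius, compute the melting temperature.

G=6, T=8, C=5, A=2
So N_AT = 10 and N_GC = 11.
Tm = 4·11 + 2·10 = 44 + 20 = 64°C

64°C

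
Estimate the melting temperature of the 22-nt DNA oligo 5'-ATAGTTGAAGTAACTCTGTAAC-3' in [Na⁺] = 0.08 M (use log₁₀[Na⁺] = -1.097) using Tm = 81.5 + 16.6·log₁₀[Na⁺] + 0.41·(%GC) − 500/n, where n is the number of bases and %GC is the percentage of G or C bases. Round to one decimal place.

Length n = 22. A=8, G=4, C=3, T=7
G+C = 7, so %GC = 7/22 × 100 = 31.818%
Salt term: 16.6 × (-1.097) = -18.21
GC term: 0.41 × 31.818 = 13.045; length term: −500/22 = −22.727
Tm = 81.5 + (-18.21) + 13.045 − 22.727 = 53.608 → 53.6°C

53.6°C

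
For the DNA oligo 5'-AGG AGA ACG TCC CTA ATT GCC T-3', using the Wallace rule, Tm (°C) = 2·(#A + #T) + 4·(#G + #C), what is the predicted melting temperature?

66°C

Scanning the sequence gives C=6, A=6, G=5, T=5.
A+T = 11, G+C = 11
Tm = 2×11 + 4×11 = 66°C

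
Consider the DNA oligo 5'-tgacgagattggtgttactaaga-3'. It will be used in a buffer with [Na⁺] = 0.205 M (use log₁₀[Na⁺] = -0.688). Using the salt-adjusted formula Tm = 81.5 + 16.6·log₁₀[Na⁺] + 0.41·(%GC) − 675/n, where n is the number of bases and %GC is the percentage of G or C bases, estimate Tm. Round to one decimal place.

56.8°C

Length n = 23. Counting bases: G=7, T=7, C=2, A=7
G+C = 9, so %GC = 9/23 × 100 = 39.13%
Salt term: 16.6 × (-0.688) = -11.421
GC term: 0.41 × 39.13 = 16.043; length term: −675/23 = −29.348
Tm = 81.5 + (-11.421) + 16.043 − 29.348 = 56.774 → 56.8°C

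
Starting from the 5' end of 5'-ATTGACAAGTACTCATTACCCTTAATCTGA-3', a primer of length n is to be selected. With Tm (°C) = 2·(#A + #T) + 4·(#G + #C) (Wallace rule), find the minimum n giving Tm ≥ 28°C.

n = 11

First 10 bases: ATTGACAAGT → Tm = 26°C (< 28°C)
First 11 bases: ATTGACAAGTA → Tm = 28°C (≥ 28°C)
Each additional base adds 2°C (A/T) or 4°C (G/C), so Tm is non-decreasing in n; n = 11 is the first length to reach 28°C.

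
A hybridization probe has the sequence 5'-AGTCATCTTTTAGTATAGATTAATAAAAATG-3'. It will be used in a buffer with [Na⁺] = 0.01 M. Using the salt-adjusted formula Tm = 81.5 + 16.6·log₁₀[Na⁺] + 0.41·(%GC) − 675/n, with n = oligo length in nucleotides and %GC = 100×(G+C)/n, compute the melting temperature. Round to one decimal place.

Length n = 31. T=12, C=2, G=4, A=13
G+C = 6, so %GC = 6/31 × 100 = 19.355%
Salt term: 16.6 × (-2) = -33.2
GC term: 0.41 × 19.355 = 7.936; length term: −675/31 = −21.774
Tm = 81.5 + (-33.2) + 7.936 − 21.774 = 34.462 → 34.5°C

34.5°C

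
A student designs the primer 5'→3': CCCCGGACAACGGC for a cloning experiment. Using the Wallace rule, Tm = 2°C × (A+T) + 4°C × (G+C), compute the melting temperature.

50°C

G=4, C=7, T=0, A=3
A+T = 3, G+C = 11
Tm = 2×3 + 4×11 = 50°C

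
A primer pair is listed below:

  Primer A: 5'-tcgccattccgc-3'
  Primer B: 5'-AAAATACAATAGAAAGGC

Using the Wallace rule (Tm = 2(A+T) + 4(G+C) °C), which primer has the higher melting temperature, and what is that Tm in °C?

Primer A: A+T=4, G+C=8 → Tm = 2(4)+4(8) = 40°C
Primer B: A+T=13, G+C=5 → Tm = 2(13)+4(5) = 46°C
40°C vs 46°C → primer B is higher.

Primer B, 46°C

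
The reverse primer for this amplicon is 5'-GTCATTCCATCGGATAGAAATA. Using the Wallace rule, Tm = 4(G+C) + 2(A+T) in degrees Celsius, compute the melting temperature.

60°C

G=4, T=6, A=8, C=4
So N_AT = 14 and N_GC = 8.
Tm = 2(14) + 4(8) = 28 + 32 = 60°C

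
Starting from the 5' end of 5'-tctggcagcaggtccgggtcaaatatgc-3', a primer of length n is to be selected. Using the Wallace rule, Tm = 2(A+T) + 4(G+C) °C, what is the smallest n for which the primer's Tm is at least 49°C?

n = 15

First 14 bases: TCTGGCAGCAGGTC → Tm = 46°C (< 49°C)
First 15 bases: TCTGGCAGCAGGTCC → Tm = 50°C (≥ 49°C)
Since every base adds ≥2°C, Tm only increases with n, so the threshold is first crossed at n = 15.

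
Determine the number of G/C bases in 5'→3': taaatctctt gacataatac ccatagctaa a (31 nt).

9

Counting bases: C=7, T=9, G=2, A=13
G+C = 2 + 7 = 9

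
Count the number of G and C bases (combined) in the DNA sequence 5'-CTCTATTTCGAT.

4

Scanning the sequence gives A=2, T=6, G=1, C=3.
Total G or C: 1 + 3 = 4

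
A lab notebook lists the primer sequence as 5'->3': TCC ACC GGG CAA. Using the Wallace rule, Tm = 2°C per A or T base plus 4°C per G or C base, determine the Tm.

40°C

Scanning the sequence gives G=3, T=1, A=3, C=5.
A+T = 4, G+C = 8
Tm = 2(4) + 4(8) = 8 + 32 = 40°C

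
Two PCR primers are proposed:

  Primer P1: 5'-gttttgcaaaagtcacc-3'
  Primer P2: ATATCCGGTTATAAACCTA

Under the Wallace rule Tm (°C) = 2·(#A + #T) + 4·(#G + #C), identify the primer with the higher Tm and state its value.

Primer P1: A+T=10, G+C=7 → Tm = 2(10)+4(7) = 48°C
Primer P2: A+T=13, G+C=6 → Tm = 2(13)+4(6) = 50°C
48°C vs 50°C → primer P2 is higher.

Primer P2, 50°C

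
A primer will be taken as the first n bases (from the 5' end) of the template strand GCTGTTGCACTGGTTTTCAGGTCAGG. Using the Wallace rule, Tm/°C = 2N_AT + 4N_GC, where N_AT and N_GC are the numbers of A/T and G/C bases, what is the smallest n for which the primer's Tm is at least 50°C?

First 16 bases: GCTGTTGCACTGGTTT → Tm = 48°C (< 50°C)
First 17 bases: GCTGTTGCACTGGTTTT → Tm = 50°C (≥ 50°C)
Each additional base adds 2°C (A/T) or 4°C (G/C), so Tm is non-decreasing in n; n = 17 is the first length to reach 50°C.

n = 17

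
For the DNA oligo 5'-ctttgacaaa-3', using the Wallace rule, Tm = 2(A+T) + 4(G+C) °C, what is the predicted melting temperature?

Base counts: G=1, T=3, A=4, C=2
AT pairs contribute 7, GC pairs contribute 3.
Tm = 2×7 + 4×3 = 26°C

26°C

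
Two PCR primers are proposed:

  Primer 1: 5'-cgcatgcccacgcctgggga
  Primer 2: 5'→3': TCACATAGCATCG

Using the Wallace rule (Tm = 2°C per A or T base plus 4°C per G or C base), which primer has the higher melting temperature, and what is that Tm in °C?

Primer 1: A+T=5, G+C=15 → Tm = 2(5)+4(15) = 70°C
Primer 2: A+T=7, G+C=6 → Tm = 2(7)+4(6) = 38°C
70°C vs 38°C → primer 1 is higher.

Primer 1, 70°C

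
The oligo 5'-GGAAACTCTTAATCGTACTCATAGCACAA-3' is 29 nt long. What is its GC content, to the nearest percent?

C=7, A=11, T=7, G=4
G+C = 4 + 7 = 11 out of 29 bases
%GC = 11/29 × 100 = 37.93% ≈ 38%

38%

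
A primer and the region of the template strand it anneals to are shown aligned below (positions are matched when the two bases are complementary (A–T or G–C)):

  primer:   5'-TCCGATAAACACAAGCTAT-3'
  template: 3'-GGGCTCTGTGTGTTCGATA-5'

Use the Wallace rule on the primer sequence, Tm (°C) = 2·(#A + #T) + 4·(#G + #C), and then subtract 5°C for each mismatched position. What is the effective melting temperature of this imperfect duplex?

37°C

Primer base counts: A=8, T=4, G=2, C=5 → A+T=12, G+C=7
Perfect-match Tm = 2(12) + 4(7) = 24 + 28 = 52°C
Mismatches (positions where the bases are not complementary): 3 (at positions 1, 6, 8)
Effective Tm = 52 − 3×5 = 52 − 15 = 37°C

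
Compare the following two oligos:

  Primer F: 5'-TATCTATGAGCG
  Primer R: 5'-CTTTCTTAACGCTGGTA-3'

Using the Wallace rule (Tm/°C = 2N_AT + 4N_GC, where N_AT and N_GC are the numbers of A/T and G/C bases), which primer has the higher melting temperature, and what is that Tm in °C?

Primer R, 48°C

Primer F: A+T=7, G+C=5 → Tm = 2(7)+4(5) = 34°C
Primer R: A+T=10, G+C=7 → Tm = 2(10)+4(7) = 48°C
34°C vs 48°C → primer R is higher.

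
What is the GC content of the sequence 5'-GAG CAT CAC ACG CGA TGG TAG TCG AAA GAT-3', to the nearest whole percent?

C=6, G=9, T=5, A=10
G+C = 9 + 6 = 15 out of 30 bases
%GC = 15/30 × 100 = 50% ≈ 50%

50%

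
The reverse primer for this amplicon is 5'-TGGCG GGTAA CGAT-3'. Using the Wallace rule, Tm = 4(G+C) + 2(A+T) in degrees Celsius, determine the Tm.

44°C

Base counts: C=2, A=3, T=3, G=6
AT pairs contribute 6, GC pairs contribute 8.
Tm = 2×6 + 4×8 = 44°C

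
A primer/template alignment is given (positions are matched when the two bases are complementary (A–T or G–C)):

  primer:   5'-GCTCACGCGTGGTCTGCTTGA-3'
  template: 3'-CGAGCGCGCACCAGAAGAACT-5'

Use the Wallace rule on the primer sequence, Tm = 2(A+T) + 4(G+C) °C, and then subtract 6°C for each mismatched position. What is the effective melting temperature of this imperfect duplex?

56°C

Primer base counts: A=2, T=6, G=7, C=6 → A+T=8, G+C=13
Perfect-match Tm = 2(8) + 4(13) = 16 + 52 = 68°C
Mismatches (positions where the bases are not complementary): 2 (at positions 5, 16)
Effective Tm = 68 − 2×6 = 68 − 12 = 56°C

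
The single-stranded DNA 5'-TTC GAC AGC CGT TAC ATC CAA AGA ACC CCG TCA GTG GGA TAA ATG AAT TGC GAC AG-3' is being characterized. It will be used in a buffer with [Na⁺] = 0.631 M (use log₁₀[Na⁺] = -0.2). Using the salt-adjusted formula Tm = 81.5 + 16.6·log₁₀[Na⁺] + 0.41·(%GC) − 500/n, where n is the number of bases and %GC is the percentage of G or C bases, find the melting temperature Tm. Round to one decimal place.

89.0°C

Length n = 56. Counting bases: A=18, C=14, T=11, G=13
G+C = 27, so %GC = 27/56 × 100 = 48.214%
Salt term: 16.6 × (-0.2) = -3.32
GC term: 0.41 × 48.214 = 19.768; length term: −500/56 = −8.929
Tm = 81.5 + (-3.32) + 19.768 − 8.929 = 89.019 → 89.0°C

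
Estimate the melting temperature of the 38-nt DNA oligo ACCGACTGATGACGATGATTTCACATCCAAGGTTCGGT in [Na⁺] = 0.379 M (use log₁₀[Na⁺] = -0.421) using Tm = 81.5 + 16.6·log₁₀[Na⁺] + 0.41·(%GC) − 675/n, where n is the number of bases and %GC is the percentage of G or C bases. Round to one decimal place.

76.2°C

Length n = 38. Scanning the sequence gives T=10, A=10, C=9, G=9.
G+C = 18, so %GC = 18/38 × 100 = 47.368%
Salt term: 16.6 × (-0.421) = -6.989
GC term: 0.41 × 47.368 = 19.421; length term: −675/38 = −17.763
Tm = 81.5 + (-6.989) + 19.421 − 17.763 = 76.169 → 76.2°C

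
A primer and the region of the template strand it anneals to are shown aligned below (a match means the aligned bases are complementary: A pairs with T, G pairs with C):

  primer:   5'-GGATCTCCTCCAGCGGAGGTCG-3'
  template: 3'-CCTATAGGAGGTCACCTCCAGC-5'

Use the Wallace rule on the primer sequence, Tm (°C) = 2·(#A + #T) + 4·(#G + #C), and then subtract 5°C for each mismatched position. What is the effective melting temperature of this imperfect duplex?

64°C

Primer base counts: A=3, T=4, G=8, C=7 → A+T=7, G+C=15
Perfect-match Tm = 2(7) + 4(15) = 14 + 60 = 74°C
Mismatches (positions where the bases are not complementary): 2 (at positions 5, 14)
Effective Tm = 74 − 2×5 = 74 − 10 = 64°C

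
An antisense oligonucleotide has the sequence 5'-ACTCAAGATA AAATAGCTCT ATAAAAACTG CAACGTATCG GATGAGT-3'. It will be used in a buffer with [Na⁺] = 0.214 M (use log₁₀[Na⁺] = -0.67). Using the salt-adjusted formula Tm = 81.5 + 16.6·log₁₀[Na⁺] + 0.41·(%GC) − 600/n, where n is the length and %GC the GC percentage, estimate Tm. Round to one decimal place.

71.6°C

Length n = 47. Base counts: C=8, T=11, A=20, G=8
G+C = 16, so %GC = 16/47 × 100 = 34.043%
Salt term: 16.6 × (-0.67) = -11.122
GC term: 0.41 × 34.043 = 13.958; length term: −600/47 = −12.766
Tm = 81.5 + (-11.122) + 13.958 − 12.766 = 71.57 → 71.6°C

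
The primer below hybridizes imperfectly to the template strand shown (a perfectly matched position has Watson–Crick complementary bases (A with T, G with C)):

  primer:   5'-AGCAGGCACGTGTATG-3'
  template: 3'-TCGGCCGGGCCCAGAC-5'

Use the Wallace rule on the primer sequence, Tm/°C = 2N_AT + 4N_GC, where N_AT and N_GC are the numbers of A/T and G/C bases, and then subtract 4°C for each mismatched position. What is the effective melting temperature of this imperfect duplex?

34°C

Primer base counts: A=4, T=3, G=6, C=3 → A+T=7, G+C=9
Perfect-match Tm = 2(7) + 4(9) = 14 + 36 = 50°C
Mismatches (positions where the bases are not complementary): 4 (at positions 4, 8, 11, 14)
Effective Tm = 50 − 4×4 = 50 − 16 = 34°C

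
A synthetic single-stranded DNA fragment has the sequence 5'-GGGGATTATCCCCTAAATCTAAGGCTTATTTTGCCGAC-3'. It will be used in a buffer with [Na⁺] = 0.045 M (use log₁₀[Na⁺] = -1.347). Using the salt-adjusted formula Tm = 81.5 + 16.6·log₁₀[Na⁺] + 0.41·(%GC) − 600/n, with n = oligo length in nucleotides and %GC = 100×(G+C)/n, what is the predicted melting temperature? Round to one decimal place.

Length n = 38. Counting bases: A=9, T=12, G=8, C=9
G+C = 17, so %GC = 17/38 × 100 = 44.737%
Salt term: 16.6 × (-1.347) = -22.36
GC term: 0.41 × 44.737 = 18.342; length term: −600/38 = −15.789
Tm = 81.5 + (-22.36) + 18.342 − 15.789 = 61.693 → 61.7°C

61.7°C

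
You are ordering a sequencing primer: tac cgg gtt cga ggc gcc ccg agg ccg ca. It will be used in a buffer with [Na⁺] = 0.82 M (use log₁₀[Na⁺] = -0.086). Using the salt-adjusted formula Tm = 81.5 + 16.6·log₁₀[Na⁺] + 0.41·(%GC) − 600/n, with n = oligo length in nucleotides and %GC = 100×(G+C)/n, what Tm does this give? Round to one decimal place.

Length n = 29. Scanning the sequence gives A=4, C=11, T=3, G=11.
G+C = 22, so %GC = 22/29 × 100 = 75.862%
Salt term: 16.6 × (-0.086) = -1.428
GC term: 0.41 × 75.862 = 31.103; length term: −600/29 = −20.69
Tm = 81.5 + (-1.428) + 31.103 − 20.69 = 90.485 → 90.5°C

90.5°C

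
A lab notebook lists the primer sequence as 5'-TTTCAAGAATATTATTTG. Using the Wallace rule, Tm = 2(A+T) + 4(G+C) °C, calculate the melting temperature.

Base counts: T=9, C=1, G=2, A=6
A+T = 15, G+C = 3
Tm = 2×15 + 4×3 = 42°C

42°C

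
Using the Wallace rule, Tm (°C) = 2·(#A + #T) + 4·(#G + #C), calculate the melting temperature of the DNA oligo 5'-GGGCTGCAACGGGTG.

Counting bases: G=8, C=3, A=2, T=2
A+T = 4, G+C = 11
Tm = 2(4) + 4(11) = 8 + 44 = 52°C

52°C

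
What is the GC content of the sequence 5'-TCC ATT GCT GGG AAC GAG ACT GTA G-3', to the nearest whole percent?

Base counts: T=6, A=6, G=8, C=5
G+C = 8 + 5 = 13 out of 25 bases
%GC = 13/25 × 100 = 52% ≈ 52%

52%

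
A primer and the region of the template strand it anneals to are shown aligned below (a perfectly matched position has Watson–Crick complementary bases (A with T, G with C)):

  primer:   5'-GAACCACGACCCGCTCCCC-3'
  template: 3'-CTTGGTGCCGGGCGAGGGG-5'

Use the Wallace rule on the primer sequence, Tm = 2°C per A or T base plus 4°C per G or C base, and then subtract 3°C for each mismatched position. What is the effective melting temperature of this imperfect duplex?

Primer base counts: A=4, T=1, G=3, C=11 → A+T=5, G+C=14
Perfect-match Tm = 2(5) + 4(14) = 10 + 56 = 66°C
Mismatches (positions where the bases are not complementary): 1 (at position 9)
Effective Tm = 66 − 1×3 = 66 − 3 = 63°C

63°C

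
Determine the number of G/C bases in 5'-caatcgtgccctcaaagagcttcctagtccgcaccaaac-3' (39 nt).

21

Scanning the sequence gives T=7, A=11, G=6, C=15.
Total G or C: 6 + 15 = 21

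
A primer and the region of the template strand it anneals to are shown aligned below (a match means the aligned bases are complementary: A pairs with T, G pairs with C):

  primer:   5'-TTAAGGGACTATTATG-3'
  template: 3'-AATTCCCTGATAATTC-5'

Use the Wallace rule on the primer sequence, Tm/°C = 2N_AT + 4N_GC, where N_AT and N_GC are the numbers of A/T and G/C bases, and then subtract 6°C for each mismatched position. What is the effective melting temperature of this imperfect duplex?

Primer base counts: A=5, T=6, G=4, C=1 → A+T=11, G+C=5
Perfect-match Tm = 2(11) + 4(5) = 22 + 20 = 42°C
Mismatches (positions where the bases are not complementary): 1 (at position 15)
Effective Tm = 42 − 1×6 = 42 − 6 = 36°C

36°C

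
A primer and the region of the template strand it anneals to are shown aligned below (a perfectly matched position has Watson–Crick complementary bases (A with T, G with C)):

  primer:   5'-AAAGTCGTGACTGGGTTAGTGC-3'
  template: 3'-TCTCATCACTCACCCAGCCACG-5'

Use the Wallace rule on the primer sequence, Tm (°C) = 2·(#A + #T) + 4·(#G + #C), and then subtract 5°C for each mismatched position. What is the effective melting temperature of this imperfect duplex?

Primer base counts: A=5, T=6, G=8, C=3 → A+T=11, G+C=11
Perfect-match Tm = 2(11) + 4(11) = 22 + 44 = 66°C
Mismatches (positions where the bases are not complementary): 5 (at positions 2, 6, 11, 17, 18)
Effective Tm = 66 − 5×5 = 66 − 25 = 41°C

41°C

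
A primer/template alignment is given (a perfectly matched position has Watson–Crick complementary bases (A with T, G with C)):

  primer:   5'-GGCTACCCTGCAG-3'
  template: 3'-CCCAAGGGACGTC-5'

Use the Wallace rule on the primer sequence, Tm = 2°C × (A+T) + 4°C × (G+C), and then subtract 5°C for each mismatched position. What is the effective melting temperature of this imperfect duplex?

34°C

Primer base counts: A=2, T=2, G=4, C=5 → A+T=4, G+C=9
Perfect-match Tm = 2(4) + 4(9) = 8 + 36 = 44°C
Mismatches (positions where the bases are not complementary): 2 (at positions 3, 5)
Effective Tm = 44 − 2×5 = 44 − 10 = 34°C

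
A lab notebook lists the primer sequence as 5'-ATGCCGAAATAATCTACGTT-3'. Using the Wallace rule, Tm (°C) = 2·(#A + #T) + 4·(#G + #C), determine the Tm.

Counting bases: G=3, C=4, T=6, A=7
So N_AT = 13 and N_GC = 7.
Tm = 4·7 + 2·13 = 28 + 26 = 54°C

54°C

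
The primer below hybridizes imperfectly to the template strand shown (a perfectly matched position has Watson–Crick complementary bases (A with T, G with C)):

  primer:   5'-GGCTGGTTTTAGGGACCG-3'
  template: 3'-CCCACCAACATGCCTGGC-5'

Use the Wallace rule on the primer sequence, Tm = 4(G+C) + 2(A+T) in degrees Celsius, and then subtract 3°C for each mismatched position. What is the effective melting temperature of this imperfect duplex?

Primer base counts: A=2, T=5, G=8, C=3 → A+T=7, G+C=11
Perfect-match Tm = 2(7) + 4(11) = 14 + 44 = 58°C
Mismatches (positions where the bases are not complementary): 3 (at positions 3, 9, 12)
Effective Tm = 58 − 3×3 = 58 − 9 = 49°C

49°C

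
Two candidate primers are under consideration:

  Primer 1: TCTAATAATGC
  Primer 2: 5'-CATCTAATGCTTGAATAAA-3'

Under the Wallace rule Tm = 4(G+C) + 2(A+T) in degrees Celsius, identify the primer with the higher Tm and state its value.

Primer 2, 48°C

Primer 1: A+T=8, G+C=3 → Tm = 2(8)+4(3) = 28°C
Primer 2: A+T=14, G+C=5 → Tm = 2(14)+4(5) = 48°C
28°C vs 48°C → primer 2 is higher.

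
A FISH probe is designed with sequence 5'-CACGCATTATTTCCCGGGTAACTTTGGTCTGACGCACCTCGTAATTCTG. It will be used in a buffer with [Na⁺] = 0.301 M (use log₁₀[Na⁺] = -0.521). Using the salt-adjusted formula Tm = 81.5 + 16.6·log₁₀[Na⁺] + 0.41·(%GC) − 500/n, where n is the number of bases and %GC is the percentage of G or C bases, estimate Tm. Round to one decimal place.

82.7°C

Length n = 49. Counting bases: G=10, A=9, C=14, T=16
G+C = 24, so %GC = 24/49 × 100 = 48.98%
Salt term: 16.6 × (-0.521) = -8.649
GC term: 0.41 × 48.98 = 20.082; length term: −500/49 = −10.204
Tm = 81.5 + (-8.649) + 20.082 − 10.204 = 82.729 → 82.7°C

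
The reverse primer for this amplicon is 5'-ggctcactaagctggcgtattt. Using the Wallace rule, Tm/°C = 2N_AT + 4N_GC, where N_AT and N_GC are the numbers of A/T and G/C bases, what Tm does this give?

66°C

Base counts: T=7, C=5, G=6, A=4
So N_AT = 11 and N_GC = 11.
Tm = 2(11) + 4(11) = 22 + 44 = 66°C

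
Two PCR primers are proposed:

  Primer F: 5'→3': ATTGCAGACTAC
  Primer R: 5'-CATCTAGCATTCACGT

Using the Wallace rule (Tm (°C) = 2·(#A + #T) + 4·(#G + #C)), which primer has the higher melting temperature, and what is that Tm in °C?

Primer F: A+T=7, G+C=5 → Tm = 2(7)+4(5) = 34°C
Primer R: A+T=9, G+C=7 → Tm = 2(9)+4(7) = 46°C
34°C vs 46°C → primer R is higher.

Primer R, 46°C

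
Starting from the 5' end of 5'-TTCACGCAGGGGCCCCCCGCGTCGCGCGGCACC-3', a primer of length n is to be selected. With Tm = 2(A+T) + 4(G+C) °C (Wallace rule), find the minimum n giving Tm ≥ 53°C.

First 15 bases: TTCACGCAGGGGCCC → Tm = 52°C (< 53°C)
First 16 bases: TTCACGCAGGGGCCCC → Tm = 56°C (≥ 53°C)
Each additional base adds 2°C (A/T) or 4°C (G/C), so Tm is non-decreasing in n; n = 16 is the first length to reach 53°C.

n = 16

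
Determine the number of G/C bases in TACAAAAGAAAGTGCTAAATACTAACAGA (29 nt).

8

Counting bases: T=5, G=4, A=16, C=4
Total G or C: 4 + 4 = 8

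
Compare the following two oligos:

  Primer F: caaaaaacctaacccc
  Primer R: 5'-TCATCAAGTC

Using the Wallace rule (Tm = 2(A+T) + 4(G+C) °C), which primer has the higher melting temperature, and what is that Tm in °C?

Primer F, 46°C

Primer F: A+T=9, G+C=7 → Tm = 2(9)+4(7) = 46°C
Primer R: A+T=6, G+C=4 → Tm = 2(6)+4(4) = 28°C
46°C vs 28°C → primer F is higher.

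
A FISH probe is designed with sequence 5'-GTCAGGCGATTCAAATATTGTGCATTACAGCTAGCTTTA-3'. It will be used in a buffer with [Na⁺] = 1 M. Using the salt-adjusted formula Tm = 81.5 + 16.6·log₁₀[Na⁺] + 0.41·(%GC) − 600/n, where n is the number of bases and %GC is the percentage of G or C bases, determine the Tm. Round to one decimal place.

81.9°C

Length n = 39. Base counts: A=11, C=7, T=13, G=8
G+C = 15, so %GC = 15/39 × 100 = 38.462%
Salt term: 16.6 × (0) = 0
GC term: 0.41 × 38.462 = 15.769; length term: −600/39 = −15.385
Tm = 81.5 + (0) + 15.769 − 15.385 = 81.884 → 81.9°C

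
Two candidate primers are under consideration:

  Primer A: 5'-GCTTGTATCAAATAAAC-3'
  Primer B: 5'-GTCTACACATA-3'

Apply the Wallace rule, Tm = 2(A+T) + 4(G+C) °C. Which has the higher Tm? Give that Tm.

Primer A: A+T=12, G+C=5 → Tm = 2(12)+4(5) = 44°C
Primer B: A+T=7, G+C=4 → Tm = 2(7)+4(4) = 30°C
44°C vs 30°C → primer A is higher.

Primer A, 44°C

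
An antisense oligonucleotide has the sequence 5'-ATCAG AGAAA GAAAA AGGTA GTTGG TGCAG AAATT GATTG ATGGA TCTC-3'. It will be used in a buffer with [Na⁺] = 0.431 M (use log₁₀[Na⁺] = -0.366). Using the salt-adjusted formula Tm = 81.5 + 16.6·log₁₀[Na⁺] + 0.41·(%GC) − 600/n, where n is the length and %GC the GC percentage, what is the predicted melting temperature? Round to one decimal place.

Length n = 49. Counting bases: C=4, G=14, T=12, A=19
G+C = 18, so %GC = 18/49 × 100 = 36.735%
Salt term: 16.6 × (-0.366) = -6.076
GC term: 0.41 × 36.735 = 15.061; length term: −600/49 = −12.245
Tm = 81.5 + (-6.076) + 15.061 − 12.245 = 78.24 → 78.2°C

78.2°C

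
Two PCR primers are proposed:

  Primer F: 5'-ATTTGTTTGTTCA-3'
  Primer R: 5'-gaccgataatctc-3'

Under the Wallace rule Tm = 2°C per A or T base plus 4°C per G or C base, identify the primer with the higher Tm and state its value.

Primer F: A+T=10, G+C=3 → Tm = 2(10)+4(3) = 32°C
Primer R: A+T=7, G+C=6 → Tm = 2(7)+4(6) = 38°C
32°C vs 38°C → primer R is higher.

Primer R, 38°C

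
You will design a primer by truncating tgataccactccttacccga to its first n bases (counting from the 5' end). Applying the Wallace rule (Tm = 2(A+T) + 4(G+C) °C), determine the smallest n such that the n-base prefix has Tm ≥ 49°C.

n = 17

First 16 bases: TGATACCACTCCTTAC → Tm = 46°C (< 49°C)
First 17 bases: TGATACCACTCCTTACC → Tm = 50°C (≥ 49°C)
Since every base adds ≥2°C, Tm only increases with n, so the threshold is first crossed at n = 17.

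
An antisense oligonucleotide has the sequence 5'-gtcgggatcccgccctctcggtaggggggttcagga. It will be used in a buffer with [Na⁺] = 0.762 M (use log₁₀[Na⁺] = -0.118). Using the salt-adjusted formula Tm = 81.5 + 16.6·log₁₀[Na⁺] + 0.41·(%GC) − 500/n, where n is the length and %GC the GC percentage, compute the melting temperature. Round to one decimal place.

94.1°C

Length n = 36. T=7, C=10, A=4, G=15
G+C = 25, so %GC = 25/36 × 100 = 69.444%
Salt term: 16.6 × (-0.118) = -1.959
GC term: 0.41 × 69.444 = 28.472; length term: −500/36 = −13.889
Tm = 81.5 + (-1.959) + 28.472 − 13.889 = 94.124 → 94.1°C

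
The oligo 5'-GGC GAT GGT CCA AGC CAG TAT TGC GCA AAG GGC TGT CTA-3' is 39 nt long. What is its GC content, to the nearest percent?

56%

A=9, T=8, G=13, C=9
G+C = 13 + 9 = 22 out of 39 bases
%GC = 22/39 × 100 = 56.41% ≈ 56%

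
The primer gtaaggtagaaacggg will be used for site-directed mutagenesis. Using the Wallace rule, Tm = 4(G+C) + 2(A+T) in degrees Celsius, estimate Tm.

Base counts: A=6, T=2, C=1, G=7
A+T = 8, G+C = 8
Tm = 2(8) + 4(8) = 16 + 32 = 48°C

48°C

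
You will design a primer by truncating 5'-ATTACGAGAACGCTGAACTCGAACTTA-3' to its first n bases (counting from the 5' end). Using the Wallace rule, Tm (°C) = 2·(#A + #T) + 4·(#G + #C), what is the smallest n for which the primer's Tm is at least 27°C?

First 10 bases: ATTACGAGAA → Tm = 26°C (< 27°C)
First 11 bases: ATTACGAGAAC → Tm = 30°C (≥ 27°C)
Each additional base adds 2°C (A/T) or 4°C (G/C), so Tm is non-decreasing in n; n = 11 is the first length to reach 27°C.

n = 11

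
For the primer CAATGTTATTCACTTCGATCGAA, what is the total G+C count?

8

Scanning the sequence gives C=5, A=7, T=8, G=3.
Total G or C: 3 + 5 = 8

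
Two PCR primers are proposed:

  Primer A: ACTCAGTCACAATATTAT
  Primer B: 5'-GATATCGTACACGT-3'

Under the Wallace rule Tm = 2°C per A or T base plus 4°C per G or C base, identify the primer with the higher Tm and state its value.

Primer A: A+T=13, G+C=5 → Tm = 2(13)+4(5) = 46°C
Primer B: A+T=8, G+C=6 → Tm = 2(8)+4(6) = 40°C
46°C vs 40°C → primer A is higher.

Primer A, 46°C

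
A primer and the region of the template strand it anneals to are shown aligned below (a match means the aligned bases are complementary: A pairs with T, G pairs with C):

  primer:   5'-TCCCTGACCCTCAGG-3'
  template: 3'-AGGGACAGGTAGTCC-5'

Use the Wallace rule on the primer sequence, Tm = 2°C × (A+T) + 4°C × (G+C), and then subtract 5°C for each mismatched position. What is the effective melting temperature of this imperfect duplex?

Primer base counts: A=2, T=3, G=3, C=7 → A+T=5, G+C=10
Perfect-match Tm = 2(5) + 4(10) = 10 + 40 = 50°C
Mismatches (positions where the bases are not complementary): 2 (at positions 7, 10)
Effective Tm = 50 − 2×5 = 50 − 10 = 40°C

40°C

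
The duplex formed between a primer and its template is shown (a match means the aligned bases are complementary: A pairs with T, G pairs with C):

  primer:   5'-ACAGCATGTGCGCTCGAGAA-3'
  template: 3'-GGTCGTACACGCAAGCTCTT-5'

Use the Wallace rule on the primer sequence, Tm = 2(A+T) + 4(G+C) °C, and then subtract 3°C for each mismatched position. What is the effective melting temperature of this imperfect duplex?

Primer base counts: A=6, T=3, G=6, C=5 → A+T=9, G+C=11
Perfect-match Tm = 2(9) + 4(11) = 18 + 44 = 62°C
Mismatches (positions where the bases are not complementary): 2 (at positions 1, 13)
Effective Tm = 62 − 2×3 = 62 − 6 = 56°C

56°C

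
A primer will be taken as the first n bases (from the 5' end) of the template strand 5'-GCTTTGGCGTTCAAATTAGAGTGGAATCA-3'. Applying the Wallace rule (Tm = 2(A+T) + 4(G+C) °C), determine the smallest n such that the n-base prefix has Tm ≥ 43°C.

First 14 bases: GCTTTGGCGTTCAA → Tm = 42°C (< 43°C)
First 15 bases: GCTTTGGCGTTCAAA → Tm = 44°C (≥ 43°C)
Each additional base adds 2°C (A/T) or 4°C (G/C), so Tm is non-decreasing in n; n = 15 is the first length to reach 43°C.

n = 15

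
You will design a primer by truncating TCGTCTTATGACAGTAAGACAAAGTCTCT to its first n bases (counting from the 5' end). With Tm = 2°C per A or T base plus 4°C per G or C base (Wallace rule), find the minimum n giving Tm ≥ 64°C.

n = 24

First 23 bases: TCGTCTTATGACAGTAAGACAAA → Tm = 62°C (< 64°C)
First 24 bases: TCGTCTTATGACAGTAAGACAAAG → Tm = 66°C (≥ 64°C)
Each additional base adds 2°C (A/T) or 4°C (G/C), so Tm is non-decreasing in n; n = 24 is the first length to reach 64°C.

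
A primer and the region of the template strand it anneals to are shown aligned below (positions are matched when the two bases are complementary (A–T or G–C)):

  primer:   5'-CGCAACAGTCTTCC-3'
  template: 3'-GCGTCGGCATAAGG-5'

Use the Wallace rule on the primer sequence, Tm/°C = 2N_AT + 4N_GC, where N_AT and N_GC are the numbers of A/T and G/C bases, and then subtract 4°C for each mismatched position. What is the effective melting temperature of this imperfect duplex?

32°C

Primer base counts: A=3, T=3, G=2, C=6 → A+T=6, G+C=8
Perfect-match Tm = 2(6) + 4(8) = 12 + 32 = 44°C
Mismatches (positions where the bases are not complementary): 3 (at positions 5, 7, 10)
Effective Tm = 44 − 3×4 = 44 − 12 = 32°C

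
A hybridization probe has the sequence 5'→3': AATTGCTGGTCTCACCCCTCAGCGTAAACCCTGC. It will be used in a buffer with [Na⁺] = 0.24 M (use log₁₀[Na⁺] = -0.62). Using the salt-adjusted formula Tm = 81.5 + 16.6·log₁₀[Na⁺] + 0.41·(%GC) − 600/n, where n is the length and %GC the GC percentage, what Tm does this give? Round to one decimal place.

76.5°C

Length n = 34. Base counts: T=8, C=13, A=7, G=6
G+C = 19, so %GC = 19/34 × 100 = 55.882%
Salt term: 16.6 × (-0.62) = -10.292
GC term: 0.41 × 55.882 = 22.912; length term: −600/34 = −17.647
Tm = 81.5 + (-10.292) + 22.912 − 17.647 = 76.473 → 76.5°C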